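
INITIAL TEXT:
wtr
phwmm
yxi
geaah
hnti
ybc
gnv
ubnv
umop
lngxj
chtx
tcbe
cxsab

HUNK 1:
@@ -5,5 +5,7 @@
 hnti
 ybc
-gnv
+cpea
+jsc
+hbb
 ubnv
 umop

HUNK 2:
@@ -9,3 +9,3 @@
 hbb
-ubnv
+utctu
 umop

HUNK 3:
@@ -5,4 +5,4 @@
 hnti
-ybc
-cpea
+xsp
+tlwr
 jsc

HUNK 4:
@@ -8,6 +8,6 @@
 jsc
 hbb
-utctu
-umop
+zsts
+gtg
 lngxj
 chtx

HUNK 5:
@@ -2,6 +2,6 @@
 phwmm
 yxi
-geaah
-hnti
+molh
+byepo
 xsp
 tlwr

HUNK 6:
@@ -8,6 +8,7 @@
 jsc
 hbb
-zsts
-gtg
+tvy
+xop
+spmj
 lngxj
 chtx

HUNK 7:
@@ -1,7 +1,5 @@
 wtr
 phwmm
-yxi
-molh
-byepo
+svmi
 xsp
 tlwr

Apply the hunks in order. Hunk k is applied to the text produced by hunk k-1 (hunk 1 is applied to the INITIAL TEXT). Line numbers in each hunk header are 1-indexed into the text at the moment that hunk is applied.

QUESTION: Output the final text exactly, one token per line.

Hunk 1: at line 5 remove [gnv] add [cpea,jsc,hbb] -> 15 lines: wtr phwmm yxi geaah hnti ybc cpea jsc hbb ubnv umop lngxj chtx tcbe cxsab
Hunk 2: at line 9 remove [ubnv] add [utctu] -> 15 lines: wtr phwmm yxi geaah hnti ybc cpea jsc hbb utctu umop lngxj chtx tcbe cxsab
Hunk 3: at line 5 remove [ybc,cpea] add [xsp,tlwr] -> 15 lines: wtr phwmm yxi geaah hnti xsp tlwr jsc hbb utctu umop lngxj chtx tcbe cxsab
Hunk 4: at line 8 remove [utctu,umop] add [zsts,gtg] -> 15 lines: wtr phwmm yxi geaah hnti xsp tlwr jsc hbb zsts gtg lngxj chtx tcbe cxsab
Hunk 5: at line 2 remove [geaah,hnti] add [molh,byepo] -> 15 lines: wtr phwmm yxi molh byepo xsp tlwr jsc hbb zsts gtg lngxj chtx tcbe cxsab
Hunk 6: at line 8 remove [zsts,gtg] add [tvy,xop,spmj] -> 16 lines: wtr phwmm yxi molh byepo xsp tlwr jsc hbb tvy xop spmj lngxj chtx tcbe cxsab
Hunk 7: at line 1 remove [yxi,molh,byepo] add [svmi] -> 14 lines: wtr phwmm svmi xsp tlwr jsc hbb tvy xop spmj lngxj chtx tcbe cxsab

Answer: wtr
phwmm
svmi
xsp
tlwr
jsc
hbb
tvy
xop
spmj
lngxj
chtx
tcbe
cxsab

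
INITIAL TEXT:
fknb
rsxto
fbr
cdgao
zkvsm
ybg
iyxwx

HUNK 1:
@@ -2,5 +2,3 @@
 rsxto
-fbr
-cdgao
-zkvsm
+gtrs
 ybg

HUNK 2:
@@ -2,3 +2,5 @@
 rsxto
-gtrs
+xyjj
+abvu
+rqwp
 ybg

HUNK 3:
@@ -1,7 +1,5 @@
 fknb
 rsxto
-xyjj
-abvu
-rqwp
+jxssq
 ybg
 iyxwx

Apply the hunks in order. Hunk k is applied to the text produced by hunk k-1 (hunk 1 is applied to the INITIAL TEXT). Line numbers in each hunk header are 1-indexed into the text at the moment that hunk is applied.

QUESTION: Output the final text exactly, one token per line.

Hunk 1: at line 2 remove [fbr,cdgao,zkvsm] add [gtrs] -> 5 lines: fknb rsxto gtrs ybg iyxwx
Hunk 2: at line 2 remove [gtrs] add [xyjj,abvu,rqwp] -> 7 lines: fknb rsxto xyjj abvu rqwp ybg iyxwx
Hunk 3: at line 1 remove [xyjj,abvu,rqwp] add [jxssq] -> 5 lines: fknb rsxto jxssq ybg iyxwx

Answer: fknb
rsxto
jxssq
ybg
iyxwx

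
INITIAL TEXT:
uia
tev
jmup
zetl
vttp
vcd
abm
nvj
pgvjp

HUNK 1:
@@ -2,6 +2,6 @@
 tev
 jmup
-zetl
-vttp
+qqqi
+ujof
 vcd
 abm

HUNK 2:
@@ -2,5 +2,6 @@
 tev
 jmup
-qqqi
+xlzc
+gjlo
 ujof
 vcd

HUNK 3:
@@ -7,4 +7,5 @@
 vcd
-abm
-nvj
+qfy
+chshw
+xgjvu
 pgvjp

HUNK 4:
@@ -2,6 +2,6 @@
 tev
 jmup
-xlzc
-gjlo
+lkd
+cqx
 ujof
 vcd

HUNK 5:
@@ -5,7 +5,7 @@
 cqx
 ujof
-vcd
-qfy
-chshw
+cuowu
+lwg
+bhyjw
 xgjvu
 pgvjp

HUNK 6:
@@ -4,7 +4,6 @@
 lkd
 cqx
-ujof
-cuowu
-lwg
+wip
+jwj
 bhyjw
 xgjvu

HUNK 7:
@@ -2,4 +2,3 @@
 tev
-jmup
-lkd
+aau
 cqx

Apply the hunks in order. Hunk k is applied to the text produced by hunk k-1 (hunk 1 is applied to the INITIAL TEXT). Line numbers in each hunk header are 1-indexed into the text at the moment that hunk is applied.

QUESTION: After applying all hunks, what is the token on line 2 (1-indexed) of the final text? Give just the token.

Answer: tev

Derivation:
Hunk 1: at line 2 remove [zetl,vttp] add [qqqi,ujof] -> 9 lines: uia tev jmup qqqi ujof vcd abm nvj pgvjp
Hunk 2: at line 2 remove [qqqi] add [xlzc,gjlo] -> 10 lines: uia tev jmup xlzc gjlo ujof vcd abm nvj pgvjp
Hunk 3: at line 7 remove [abm,nvj] add [qfy,chshw,xgjvu] -> 11 lines: uia tev jmup xlzc gjlo ujof vcd qfy chshw xgjvu pgvjp
Hunk 4: at line 2 remove [xlzc,gjlo] add [lkd,cqx] -> 11 lines: uia tev jmup lkd cqx ujof vcd qfy chshw xgjvu pgvjp
Hunk 5: at line 5 remove [vcd,qfy,chshw] add [cuowu,lwg,bhyjw] -> 11 lines: uia tev jmup lkd cqx ujof cuowu lwg bhyjw xgjvu pgvjp
Hunk 6: at line 4 remove [ujof,cuowu,lwg] add [wip,jwj] -> 10 lines: uia tev jmup lkd cqx wip jwj bhyjw xgjvu pgvjp
Hunk 7: at line 2 remove [jmup,lkd] add [aau] -> 9 lines: uia tev aau cqx wip jwj bhyjw xgjvu pgvjp
Final line 2: tev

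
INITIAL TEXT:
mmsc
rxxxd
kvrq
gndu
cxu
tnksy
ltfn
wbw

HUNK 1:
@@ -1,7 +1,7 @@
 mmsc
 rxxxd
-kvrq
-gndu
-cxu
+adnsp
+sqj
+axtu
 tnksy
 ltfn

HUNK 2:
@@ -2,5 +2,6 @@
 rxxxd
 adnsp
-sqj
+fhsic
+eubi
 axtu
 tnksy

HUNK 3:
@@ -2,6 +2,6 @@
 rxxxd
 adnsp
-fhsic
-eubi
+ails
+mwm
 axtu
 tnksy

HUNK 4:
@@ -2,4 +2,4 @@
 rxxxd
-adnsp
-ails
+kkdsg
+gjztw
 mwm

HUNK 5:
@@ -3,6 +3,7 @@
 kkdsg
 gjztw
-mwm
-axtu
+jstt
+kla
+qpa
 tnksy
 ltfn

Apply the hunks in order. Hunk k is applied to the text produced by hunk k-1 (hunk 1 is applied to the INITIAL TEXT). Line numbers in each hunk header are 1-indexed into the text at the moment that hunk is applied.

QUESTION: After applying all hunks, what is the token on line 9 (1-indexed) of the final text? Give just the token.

Hunk 1: at line 1 remove [kvrq,gndu,cxu] add [adnsp,sqj,axtu] -> 8 lines: mmsc rxxxd adnsp sqj axtu tnksy ltfn wbw
Hunk 2: at line 2 remove [sqj] add [fhsic,eubi] -> 9 lines: mmsc rxxxd adnsp fhsic eubi axtu tnksy ltfn wbw
Hunk 3: at line 2 remove [fhsic,eubi] add [ails,mwm] -> 9 lines: mmsc rxxxd adnsp ails mwm axtu tnksy ltfn wbw
Hunk 4: at line 2 remove [adnsp,ails] add [kkdsg,gjztw] -> 9 lines: mmsc rxxxd kkdsg gjztw mwm axtu tnksy ltfn wbw
Hunk 5: at line 3 remove [mwm,axtu] add [jstt,kla,qpa] -> 10 lines: mmsc rxxxd kkdsg gjztw jstt kla qpa tnksy ltfn wbw
Final line 9: ltfn

Answer: ltfn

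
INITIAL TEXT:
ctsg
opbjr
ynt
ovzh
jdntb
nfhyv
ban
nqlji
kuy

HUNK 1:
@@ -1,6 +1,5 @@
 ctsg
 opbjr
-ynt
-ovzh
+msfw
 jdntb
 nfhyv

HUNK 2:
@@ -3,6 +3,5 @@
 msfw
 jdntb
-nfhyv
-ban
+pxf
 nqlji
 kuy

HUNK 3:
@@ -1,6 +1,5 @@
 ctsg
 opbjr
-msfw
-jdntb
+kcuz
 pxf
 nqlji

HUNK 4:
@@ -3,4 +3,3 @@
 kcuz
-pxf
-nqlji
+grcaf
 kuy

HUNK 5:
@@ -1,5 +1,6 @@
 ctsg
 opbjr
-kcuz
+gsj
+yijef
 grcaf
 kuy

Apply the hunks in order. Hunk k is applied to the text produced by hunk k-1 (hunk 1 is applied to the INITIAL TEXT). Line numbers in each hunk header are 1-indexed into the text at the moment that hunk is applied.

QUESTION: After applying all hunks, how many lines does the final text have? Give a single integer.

Answer: 6

Derivation:
Hunk 1: at line 1 remove [ynt,ovzh] add [msfw] -> 8 lines: ctsg opbjr msfw jdntb nfhyv ban nqlji kuy
Hunk 2: at line 3 remove [nfhyv,ban] add [pxf] -> 7 lines: ctsg opbjr msfw jdntb pxf nqlji kuy
Hunk 3: at line 1 remove [msfw,jdntb] add [kcuz] -> 6 lines: ctsg opbjr kcuz pxf nqlji kuy
Hunk 4: at line 3 remove [pxf,nqlji] add [grcaf] -> 5 lines: ctsg opbjr kcuz grcaf kuy
Hunk 5: at line 1 remove [kcuz] add [gsj,yijef] -> 6 lines: ctsg opbjr gsj yijef grcaf kuy
Final line count: 6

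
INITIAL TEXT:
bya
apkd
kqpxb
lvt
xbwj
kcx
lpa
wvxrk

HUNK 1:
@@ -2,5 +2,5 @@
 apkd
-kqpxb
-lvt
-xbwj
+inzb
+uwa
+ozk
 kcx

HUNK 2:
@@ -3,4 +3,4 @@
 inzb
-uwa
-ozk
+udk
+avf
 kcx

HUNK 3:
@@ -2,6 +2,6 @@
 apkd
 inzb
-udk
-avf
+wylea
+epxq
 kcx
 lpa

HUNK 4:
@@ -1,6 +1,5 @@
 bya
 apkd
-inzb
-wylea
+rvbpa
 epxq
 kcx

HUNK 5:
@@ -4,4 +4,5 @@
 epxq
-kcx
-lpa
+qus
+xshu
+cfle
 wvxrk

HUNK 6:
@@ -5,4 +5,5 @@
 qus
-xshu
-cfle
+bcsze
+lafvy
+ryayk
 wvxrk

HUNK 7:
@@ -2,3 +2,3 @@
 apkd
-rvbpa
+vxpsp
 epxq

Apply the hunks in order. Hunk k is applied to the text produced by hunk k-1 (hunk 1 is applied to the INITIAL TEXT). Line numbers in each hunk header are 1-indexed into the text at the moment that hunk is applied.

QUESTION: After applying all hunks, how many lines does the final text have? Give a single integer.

Answer: 9

Derivation:
Hunk 1: at line 2 remove [kqpxb,lvt,xbwj] add [inzb,uwa,ozk] -> 8 lines: bya apkd inzb uwa ozk kcx lpa wvxrk
Hunk 2: at line 3 remove [uwa,ozk] add [udk,avf] -> 8 lines: bya apkd inzb udk avf kcx lpa wvxrk
Hunk 3: at line 2 remove [udk,avf] add [wylea,epxq] -> 8 lines: bya apkd inzb wylea epxq kcx lpa wvxrk
Hunk 4: at line 1 remove [inzb,wylea] add [rvbpa] -> 7 lines: bya apkd rvbpa epxq kcx lpa wvxrk
Hunk 5: at line 4 remove [kcx,lpa] add [qus,xshu,cfle] -> 8 lines: bya apkd rvbpa epxq qus xshu cfle wvxrk
Hunk 6: at line 5 remove [xshu,cfle] add [bcsze,lafvy,ryayk] -> 9 lines: bya apkd rvbpa epxq qus bcsze lafvy ryayk wvxrk
Hunk 7: at line 2 remove [rvbpa] add [vxpsp] -> 9 lines: bya apkd vxpsp epxq qus bcsze lafvy ryayk wvxrk
Final line count: 9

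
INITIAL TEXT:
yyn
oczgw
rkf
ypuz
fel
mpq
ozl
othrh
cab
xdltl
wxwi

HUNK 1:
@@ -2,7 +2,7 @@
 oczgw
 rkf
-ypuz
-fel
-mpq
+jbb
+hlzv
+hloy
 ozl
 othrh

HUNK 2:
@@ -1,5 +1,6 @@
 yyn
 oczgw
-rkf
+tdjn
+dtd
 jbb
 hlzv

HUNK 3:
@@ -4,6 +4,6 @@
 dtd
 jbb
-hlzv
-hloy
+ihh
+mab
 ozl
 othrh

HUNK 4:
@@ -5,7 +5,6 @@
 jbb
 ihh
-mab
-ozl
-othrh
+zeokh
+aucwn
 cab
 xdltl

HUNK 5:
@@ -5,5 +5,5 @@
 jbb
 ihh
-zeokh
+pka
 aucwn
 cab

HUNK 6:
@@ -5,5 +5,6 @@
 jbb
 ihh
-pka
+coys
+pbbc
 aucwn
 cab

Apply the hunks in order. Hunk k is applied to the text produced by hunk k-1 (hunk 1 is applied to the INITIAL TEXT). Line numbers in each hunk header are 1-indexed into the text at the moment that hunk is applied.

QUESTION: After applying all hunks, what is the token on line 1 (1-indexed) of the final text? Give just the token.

Hunk 1: at line 2 remove [ypuz,fel,mpq] add [jbb,hlzv,hloy] -> 11 lines: yyn oczgw rkf jbb hlzv hloy ozl othrh cab xdltl wxwi
Hunk 2: at line 1 remove [rkf] add [tdjn,dtd] -> 12 lines: yyn oczgw tdjn dtd jbb hlzv hloy ozl othrh cab xdltl wxwi
Hunk 3: at line 4 remove [hlzv,hloy] add [ihh,mab] -> 12 lines: yyn oczgw tdjn dtd jbb ihh mab ozl othrh cab xdltl wxwi
Hunk 4: at line 5 remove [mab,ozl,othrh] add [zeokh,aucwn] -> 11 lines: yyn oczgw tdjn dtd jbb ihh zeokh aucwn cab xdltl wxwi
Hunk 5: at line 5 remove [zeokh] add [pka] -> 11 lines: yyn oczgw tdjn dtd jbb ihh pka aucwn cab xdltl wxwi
Hunk 6: at line 5 remove [pka] add [coys,pbbc] -> 12 lines: yyn oczgw tdjn dtd jbb ihh coys pbbc aucwn cab xdltl wxwi
Final line 1: yyn

Answer: yyn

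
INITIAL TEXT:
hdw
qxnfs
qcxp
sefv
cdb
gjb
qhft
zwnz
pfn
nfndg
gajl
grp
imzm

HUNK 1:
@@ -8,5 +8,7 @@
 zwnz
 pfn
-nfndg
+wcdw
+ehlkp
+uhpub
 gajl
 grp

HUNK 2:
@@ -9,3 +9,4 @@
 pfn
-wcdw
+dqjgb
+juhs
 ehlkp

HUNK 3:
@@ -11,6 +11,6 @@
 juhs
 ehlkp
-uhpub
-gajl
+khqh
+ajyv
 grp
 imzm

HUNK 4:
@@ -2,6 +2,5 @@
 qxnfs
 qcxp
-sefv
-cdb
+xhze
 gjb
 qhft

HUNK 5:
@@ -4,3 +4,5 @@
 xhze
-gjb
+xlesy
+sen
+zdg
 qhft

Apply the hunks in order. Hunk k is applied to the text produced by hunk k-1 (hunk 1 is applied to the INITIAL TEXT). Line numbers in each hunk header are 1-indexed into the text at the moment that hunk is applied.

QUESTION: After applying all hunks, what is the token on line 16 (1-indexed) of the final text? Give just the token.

Hunk 1: at line 8 remove [nfndg] add [wcdw,ehlkp,uhpub] -> 15 lines: hdw qxnfs qcxp sefv cdb gjb qhft zwnz pfn wcdw ehlkp uhpub gajl grp imzm
Hunk 2: at line 9 remove [wcdw] add [dqjgb,juhs] -> 16 lines: hdw qxnfs qcxp sefv cdb gjb qhft zwnz pfn dqjgb juhs ehlkp uhpub gajl grp imzm
Hunk 3: at line 11 remove [uhpub,gajl] add [khqh,ajyv] -> 16 lines: hdw qxnfs qcxp sefv cdb gjb qhft zwnz pfn dqjgb juhs ehlkp khqh ajyv grp imzm
Hunk 4: at line 2 remove [sefv,cdb] add [xhze] -> 15 lines: hdw qxnfs qcxp xhze gjb qhft zwnz pfn dqjgb juhs ehlkp khqh ajyv grp imzm
Hunk 5: at line 4 remove [gjb] add [xlesy,sen,zdg] -> 17 lines: hdw qxnfs qcxp xhze xlesy sen zdg qhft zwnz pfn dqjgb juhs ehlkp khqh ajyv grp imzm
Final line 16: grp

Answer: grp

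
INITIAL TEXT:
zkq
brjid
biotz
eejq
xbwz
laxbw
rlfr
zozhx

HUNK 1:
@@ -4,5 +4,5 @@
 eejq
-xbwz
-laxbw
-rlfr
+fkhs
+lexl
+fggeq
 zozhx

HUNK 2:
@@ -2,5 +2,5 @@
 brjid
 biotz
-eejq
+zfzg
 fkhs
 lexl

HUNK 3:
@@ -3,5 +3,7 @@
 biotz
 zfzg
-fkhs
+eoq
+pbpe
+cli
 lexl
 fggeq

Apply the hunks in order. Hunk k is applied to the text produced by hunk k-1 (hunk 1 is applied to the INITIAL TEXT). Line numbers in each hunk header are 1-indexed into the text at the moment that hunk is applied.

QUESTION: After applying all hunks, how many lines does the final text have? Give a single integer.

Answer: 10

Derivation:
Hunk 1: at line 4 remove [xbwz,laxbw,rlfr] add [fkhs,lexl,fggeq] -> 8 lines: zkq brjid biotz eejq fkhs lexl fggeq zozhx
Hunk 2: at line 2 remove [eejq] add [zfzg] -> 8 lines: zkq brjid biotz zfzg fkhs lexl fggeq zozhx
Hunk 3: at line 3 remove [fkhs] add [eoq,pbpe,cli] -> 10 lines: zkq brjid biotz zfzg eoq pbpe cli lexl fggeq zozhx
Final line count: 10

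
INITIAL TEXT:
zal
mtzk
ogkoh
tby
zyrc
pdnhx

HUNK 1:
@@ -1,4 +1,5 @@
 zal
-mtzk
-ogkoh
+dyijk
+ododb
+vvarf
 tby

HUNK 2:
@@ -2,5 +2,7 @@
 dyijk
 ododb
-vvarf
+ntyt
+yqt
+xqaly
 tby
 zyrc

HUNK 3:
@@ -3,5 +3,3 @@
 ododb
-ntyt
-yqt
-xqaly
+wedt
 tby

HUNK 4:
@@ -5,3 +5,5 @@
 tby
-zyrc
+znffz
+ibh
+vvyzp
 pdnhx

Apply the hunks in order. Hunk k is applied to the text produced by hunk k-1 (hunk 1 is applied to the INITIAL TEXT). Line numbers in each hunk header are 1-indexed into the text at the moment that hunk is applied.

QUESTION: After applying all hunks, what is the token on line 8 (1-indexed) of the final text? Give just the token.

Answer: vvyzp

Derivation:
Hunk 1: at line 1 remove [mtzk,ogkoh] add [dyijk,ododb,vvarf] -> 7 lines: zal dyijk ododb vvarf tby zyrc pdnhx
Hunk 2: at line 2 remove [vvarf] add [ntyt,yqt,xqaly] -> 9 lines: zal dyijk ododb ntyt yqt xqaly tby zyrc pdnhx
Hunk 3: at line 3 remove [ntyt,yqt,xqaly] add [wedt] -> 7 lines: zal dyijk ododb wedt tby zyrc pdnhx
Hunk 4: at line 5 remove [zyrc] add [znffz,ibh,vvyzp] -> 9 lines: zal dyijk ododb wedt tby znffz ibh vvyzp pdnhx
Final line 8: vvyzp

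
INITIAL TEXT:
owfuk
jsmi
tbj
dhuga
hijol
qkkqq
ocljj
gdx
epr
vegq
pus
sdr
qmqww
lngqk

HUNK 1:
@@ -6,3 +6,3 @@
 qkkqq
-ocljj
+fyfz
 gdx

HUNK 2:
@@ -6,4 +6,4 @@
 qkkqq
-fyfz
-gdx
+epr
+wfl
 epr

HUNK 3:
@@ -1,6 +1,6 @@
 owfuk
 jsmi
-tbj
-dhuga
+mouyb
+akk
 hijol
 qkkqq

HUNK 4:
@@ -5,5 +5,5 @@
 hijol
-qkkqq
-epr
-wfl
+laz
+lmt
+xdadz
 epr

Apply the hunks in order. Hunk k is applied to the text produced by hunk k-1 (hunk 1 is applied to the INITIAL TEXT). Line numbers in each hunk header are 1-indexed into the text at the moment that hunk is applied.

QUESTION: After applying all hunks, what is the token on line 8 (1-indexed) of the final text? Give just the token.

Answer: xdadz

Derivation:
Hunk 1: at line 6 remove [ocljj] add [fyfz] -> 14 lines: owfuk jsmi tbj dhuga hijol qkkqq fyfz gdx epr vegq pus sdr qmqww lngqk
Hunk 2: at line 6 remove [fyfz,gdx] add [epr,wfl] -> 14 lines: owfuk jsmi tbj dhuga hijol qkkqq epr wfl epr vegq pus sdr qmqww lngqk
Hunk 3: at line 1 remove [tbj,dhuga] add [mouyb,akk] -> 14 lines: owfuk jsmi mouyb akk hijol qkkqq epr wfl epr vegq pus sdr qmqww lngqk
Hunk 4: at line 5 remove [qkkqq,epr,wfl] add [laz,lmt,xdadz] -> 14 lines: owfuk jsmi mouyb akk hijol laz lmt xdadz epr vegq pus sdr qmqww lngqk
Final line 8: xdadz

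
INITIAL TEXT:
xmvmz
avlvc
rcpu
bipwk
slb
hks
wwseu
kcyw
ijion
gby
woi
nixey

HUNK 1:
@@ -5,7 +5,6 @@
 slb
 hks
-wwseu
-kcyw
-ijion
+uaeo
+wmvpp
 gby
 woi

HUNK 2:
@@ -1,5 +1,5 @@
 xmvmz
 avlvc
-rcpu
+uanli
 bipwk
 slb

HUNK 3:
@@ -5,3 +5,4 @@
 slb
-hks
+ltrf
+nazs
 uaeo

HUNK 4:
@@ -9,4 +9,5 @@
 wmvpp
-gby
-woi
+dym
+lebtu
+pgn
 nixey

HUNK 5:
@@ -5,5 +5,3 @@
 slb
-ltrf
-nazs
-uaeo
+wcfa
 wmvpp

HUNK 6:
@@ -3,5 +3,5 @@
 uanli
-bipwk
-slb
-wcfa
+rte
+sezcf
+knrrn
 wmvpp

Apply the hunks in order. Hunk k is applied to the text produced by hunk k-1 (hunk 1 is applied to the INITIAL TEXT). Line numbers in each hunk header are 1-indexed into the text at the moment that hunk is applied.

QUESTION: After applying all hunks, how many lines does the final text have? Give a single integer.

Hunk 1: at line 5 remove [wwseu,kcyw,ijion] add [uaeo,wmvpp] -> 11 lines: xmvmz avlvc rcpu bipwk slb hks uaeo wmvpp gby woi nixey
Hunk 2: at line 1 remove [rcpu] add [uanli] -> 11 lines: xmvmz avlvc uanli bipwk slb hks uaeo wmvpp gby woi nixey
Hunk 3: at line 5 remove [hks] add [ltrf,nazs] -> 12 lines: xmvmz avlvc uanli bipwk slb ltrf nazs uaeo wmvpp gby woi nixey
Hunk 4: at line 9 remove [gby,woi] add [dym,lebtu,pgn] -> 13 lines: xmvmz avlvc uanli bipwk slb ltrf nazs uaeo wmvpp dym lebtu pgn nixey
Hunk 5: at line 5 remove [ltrf,nazs,uaeo] add [wcfa] -> 11 lines: xmvmz avlvc uanli bipwk slb wcfa wmvpp dym lebtu pgn nixey
Hunk 6: at line 3 remove [bipwk,slb,wcfa] add [rte,sezcf,knrrn] -> 11 lines: xmvmz avlvc uanli rte sezcf knrrn wmvpp dym lebtu pgn nixey
Final line count: 11

Answer: 11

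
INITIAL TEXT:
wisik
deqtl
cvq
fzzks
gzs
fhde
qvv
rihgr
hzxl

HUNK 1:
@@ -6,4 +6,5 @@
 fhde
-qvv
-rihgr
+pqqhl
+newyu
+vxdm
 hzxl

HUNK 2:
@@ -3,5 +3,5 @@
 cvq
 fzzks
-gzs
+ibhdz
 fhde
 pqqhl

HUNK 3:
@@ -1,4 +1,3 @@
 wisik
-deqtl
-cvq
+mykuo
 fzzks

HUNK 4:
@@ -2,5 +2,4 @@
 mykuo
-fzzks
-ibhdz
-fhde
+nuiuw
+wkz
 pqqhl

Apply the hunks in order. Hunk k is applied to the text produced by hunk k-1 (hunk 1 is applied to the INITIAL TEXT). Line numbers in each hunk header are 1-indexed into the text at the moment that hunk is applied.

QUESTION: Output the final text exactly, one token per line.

Answer: wisik
mykuo
nuiuw
wkz
pqqhl
newyu
vxdm
hzxl

Derivation:
Hunk 1: at line 6 remove [qvv,rihgr] add [pqqhl,newyu,vxdm] -> 10 lines: wisik deqtl cvq fzzks gzs fhde pqqhl newyu vxdm hzxl
Hunk 2: at line 3 remove [gzs] add [ibhdz] -> 10 lines: wisik deqtl cvq fzzks ibhdz fhde pqqhl newyu vxdm hzxl
Hunk 3: at line 1 remove [deqtl,cvq] add [mykuo] -> 9 lines: wisik mykuo fzzks ibhdz fhde pqqhl newyu vxdm hzxl
Hunk 4: at line 2 remove [fzzks,ibhdz,fhde] add [nuiuw,wkz] -> 8 lines: wisik mykuo nuiuw wkz pqqhl newyu vxdm hzxl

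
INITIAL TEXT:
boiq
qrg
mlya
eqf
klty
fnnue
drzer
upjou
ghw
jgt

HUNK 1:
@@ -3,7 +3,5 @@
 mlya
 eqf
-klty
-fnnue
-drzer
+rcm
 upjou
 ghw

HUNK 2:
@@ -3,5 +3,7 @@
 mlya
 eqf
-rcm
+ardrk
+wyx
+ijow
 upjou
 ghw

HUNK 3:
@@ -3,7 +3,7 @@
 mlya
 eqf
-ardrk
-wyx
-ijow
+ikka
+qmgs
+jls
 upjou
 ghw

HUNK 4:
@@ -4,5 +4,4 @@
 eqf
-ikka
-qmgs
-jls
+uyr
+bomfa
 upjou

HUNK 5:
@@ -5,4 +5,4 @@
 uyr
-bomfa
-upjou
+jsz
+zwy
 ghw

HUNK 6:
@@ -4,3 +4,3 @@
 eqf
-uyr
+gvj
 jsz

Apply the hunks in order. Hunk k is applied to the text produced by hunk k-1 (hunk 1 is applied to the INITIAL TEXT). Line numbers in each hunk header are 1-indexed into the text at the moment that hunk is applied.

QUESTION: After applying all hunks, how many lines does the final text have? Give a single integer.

Answer: 9

Derivation:
Hunk 1: at line 3 remove [klty,fnnue,drzer] add [rcm] -> 8 lines: boiq qrg mlya eqf rcm upjou ghw jgt
Hunk 2: at line 3 remove [rcm] add [ardrk,wyx,ijow] -> 10 lines: boiq qrg mlya eqf ardrk wyx ijow upjou ghw jgt
Hunk 3: at line 3 remove [ardrk,wyx,ijow] add [ikka,qmgs,jls] -> 10 lines: boiq qrg mlya eqf ikka qmgs jls upjou ghw jgt
Hunk 4: at line 4 remove [ikka,qmgs,jls] add [uyr,bomfa] -> 9 lines: boiq qrg mlya eqf uyr bomfa upjou ghw jgt
Hunk 5: at line 5 remove [bomfa,upjou] add [jsz,zwy] -> 9 lines: boiq qrg mlya eqf uyr jsz zwy ghw jgt
Hunk 6: at line 4 remove [uyr] add [gvj] -> 9 lines: boiq qrg mlya eqf gvj jsz zwy ghw jgt
Final line count: 9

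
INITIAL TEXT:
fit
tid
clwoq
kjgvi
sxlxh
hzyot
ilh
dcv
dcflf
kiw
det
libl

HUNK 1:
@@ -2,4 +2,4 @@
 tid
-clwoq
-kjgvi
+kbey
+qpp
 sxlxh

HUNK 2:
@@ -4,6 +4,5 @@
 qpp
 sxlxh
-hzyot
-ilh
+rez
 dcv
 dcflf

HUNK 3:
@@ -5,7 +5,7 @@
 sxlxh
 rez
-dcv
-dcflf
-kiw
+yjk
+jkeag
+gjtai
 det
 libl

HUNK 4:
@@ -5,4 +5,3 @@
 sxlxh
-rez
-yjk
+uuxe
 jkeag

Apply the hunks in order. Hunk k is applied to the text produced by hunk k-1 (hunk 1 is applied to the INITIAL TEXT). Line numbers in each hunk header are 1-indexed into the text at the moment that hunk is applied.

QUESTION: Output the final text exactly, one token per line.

Answer: fit
tid
kbey
qpp
sxlxh
uuxe
jkeag
gjtai
det
libl

Derivation:
Hunk 1: at line 2 remove [clwoq,kjgvi] add [kbey,qpp] -> 12 lines: fit tid kbey qpp sxlxh hzyot ilh dcv dcflf kiw det libl
Hunk 2: at line 4 remove [hzyot,ilh] add [rez] -> 11 lines: fit tid kbey qpp sxlxh rez dcv dcflf kiw det libl
Hunk 3: at line 5 remove [dcv,dcflf,kiw] add [yjk,jkeag,gjtai] -> 11 lines: fit tid kbey qpp sxlxh rez yjk jkeag gjtai det libl
Hunk 4: at line 5 remove [rez,yjk] add [uuxe] -> 10 lines: fit tid kbey qpp sxlxh uuxe jkeag gjtai det libl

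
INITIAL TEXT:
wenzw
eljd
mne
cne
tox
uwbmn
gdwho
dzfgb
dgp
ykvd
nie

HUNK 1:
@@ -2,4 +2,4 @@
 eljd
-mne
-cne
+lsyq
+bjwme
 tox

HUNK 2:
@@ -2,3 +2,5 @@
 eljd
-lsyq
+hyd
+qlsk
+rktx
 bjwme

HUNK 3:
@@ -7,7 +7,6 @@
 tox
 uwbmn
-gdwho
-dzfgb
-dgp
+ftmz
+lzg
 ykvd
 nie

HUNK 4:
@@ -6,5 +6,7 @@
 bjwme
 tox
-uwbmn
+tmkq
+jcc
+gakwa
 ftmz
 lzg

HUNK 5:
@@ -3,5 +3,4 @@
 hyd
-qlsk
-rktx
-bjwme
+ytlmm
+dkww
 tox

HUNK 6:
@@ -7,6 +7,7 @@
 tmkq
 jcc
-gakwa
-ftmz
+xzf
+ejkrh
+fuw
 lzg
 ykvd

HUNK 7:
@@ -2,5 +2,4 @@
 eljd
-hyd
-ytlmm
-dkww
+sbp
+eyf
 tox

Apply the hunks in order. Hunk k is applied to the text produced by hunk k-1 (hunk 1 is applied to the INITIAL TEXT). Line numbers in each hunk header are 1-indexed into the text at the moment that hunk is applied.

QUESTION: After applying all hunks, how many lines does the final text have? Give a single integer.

Answer: 13

Derivation:
Hunk 1: at line 2 remove [mne,cne] add [lsyq,bjwme] -> 11 lines: wenzw eljd lsyq bjwme tox uwbmn gdwho dzfgb dgp ykvd nie
Hunk 2: at line 2 remove [lsyq] add [hyd,qlsk,rktx] -> 13 lines: wenzw eljd hyd qlsk rktx bjwme tox uwbmn gdwho dzfgb dgp ykvd nie
Hunk 3: at line 7 remove [gdwho,dzfgb,dgp] add [ftmz,lzg] -> 12 lines: wenzw eljd hyd qlsk rktx bjwme tox uwbmn ftmz lzg ykvd nie
Hunk 4: at line 6 remove [uwbmn] add [tmkq,jcc,gakwa] -> 14 lines: wenzw eljd hyd qlsk rktx bjwme tox tmkq jcc gakwa ftmz lzg ykvd nie
Hunk 5: at line 3 remove [qlsk,rktx,bjwme] add [ytlmm,dkww] -> 13 lines: wenzw eljd hyd ytlmm dkww tox tmkq jcc gakwa ftmz lzg ykvd nie
Hunk 6: at line 7 remove [gakwa,ftmz] add [xzf,ejkrh,fuw] -> 14 lines: wenzw eljd hyd ytlmm dkww tox tmkq jcc xzf ejkrh fuw lzg ykvd nie
Hunk 7: at line 2 remove [hyd,ytlmm,dkww] add [sbp,eyf] -> 13 lines: wenzw eljd sbp eyf tox tmkq jcc xzf ejkrh fuw lzg ykvd nie
Final line count: 13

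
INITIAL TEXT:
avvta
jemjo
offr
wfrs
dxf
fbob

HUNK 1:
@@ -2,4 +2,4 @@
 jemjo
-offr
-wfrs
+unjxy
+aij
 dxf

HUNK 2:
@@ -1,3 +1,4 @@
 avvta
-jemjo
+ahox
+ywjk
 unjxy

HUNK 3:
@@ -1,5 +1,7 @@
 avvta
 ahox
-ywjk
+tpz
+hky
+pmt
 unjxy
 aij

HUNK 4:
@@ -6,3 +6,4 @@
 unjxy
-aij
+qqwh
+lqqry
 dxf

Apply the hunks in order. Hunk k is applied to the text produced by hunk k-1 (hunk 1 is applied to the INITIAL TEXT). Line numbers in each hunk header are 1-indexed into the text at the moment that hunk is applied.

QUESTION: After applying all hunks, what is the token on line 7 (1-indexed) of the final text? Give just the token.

Hunk 1: at line 2 remove [offr,wfrs] add [unjxy,aij] -> 6 lines: avvta jemjo unjxy aij dxf fbob
Hunk 2: at line 1 remove [jemjo] add [ahox,ywjk] -> 7 lines: avvta ahox ywjk unjxy aij dxf fbob
Hunk 3: at line 1 remove [ywjk] add [tpz,hky,pmt] -> 9 lines: avvta ahox tpz hky pmt unjxy aij dxf fbob
Hunk 4: at line 6 remove [aij] add [qqwh,lqqry] -> 10 lines: avvta ahox tpz hky pmt unjxy qqwh lqqry dxf fbob
Final line 7: qqwh

Answer: qqwh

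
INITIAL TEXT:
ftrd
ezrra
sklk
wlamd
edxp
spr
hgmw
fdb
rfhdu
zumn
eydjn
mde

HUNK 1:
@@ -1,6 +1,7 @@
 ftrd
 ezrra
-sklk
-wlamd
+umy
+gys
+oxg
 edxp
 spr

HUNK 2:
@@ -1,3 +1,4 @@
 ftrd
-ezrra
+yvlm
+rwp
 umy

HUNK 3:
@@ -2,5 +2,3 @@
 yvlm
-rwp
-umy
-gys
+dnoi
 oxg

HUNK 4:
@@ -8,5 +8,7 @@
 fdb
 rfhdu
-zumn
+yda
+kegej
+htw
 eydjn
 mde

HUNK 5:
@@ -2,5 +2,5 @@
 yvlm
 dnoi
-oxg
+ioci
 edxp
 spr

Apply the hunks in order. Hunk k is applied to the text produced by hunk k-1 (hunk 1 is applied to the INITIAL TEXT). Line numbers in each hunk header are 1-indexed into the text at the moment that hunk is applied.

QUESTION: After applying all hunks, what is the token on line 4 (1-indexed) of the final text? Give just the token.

Hunk 1: at line 1 remove [sklk,wlamd] add [umy,gys,oxg] -> 13 lines: ftrd ezrra umy gys oxg edxp spr hgmw fdb rfhdu zumn eydjn mde
Hunk 2: at line 1 remove [ezrra] add [yvlm,rwp] -> 14 lines: ftrd yvlm rwp umy gys oxg edxp spr hgmw fdb rfhdu zumn eydjn mde
Hunk 3: at line 2 remove [rwp,umy,gys] add [dnoi] -> 12 lines: ftrd yvlm dnoi oxg edxp spr hgmw fdb rfhdu zumn eydjn mde
Hunk 4: at line 8 remove [zumn] add [yda,kegej,htw] -> 14 lines: ftrd yvlm dnoi oxg edxp spr hgmw fdb rfhdu yda kegej htw eydjn mde
Hunk 5: at line 2 remove [oxg] add [ioci] -> 14 lines: ftrd yvlm dnoi ioci edxp spr hgmw fdb rfhdu yda kegej htw eydjn mde
Final line 4: ioci

Answer: ioci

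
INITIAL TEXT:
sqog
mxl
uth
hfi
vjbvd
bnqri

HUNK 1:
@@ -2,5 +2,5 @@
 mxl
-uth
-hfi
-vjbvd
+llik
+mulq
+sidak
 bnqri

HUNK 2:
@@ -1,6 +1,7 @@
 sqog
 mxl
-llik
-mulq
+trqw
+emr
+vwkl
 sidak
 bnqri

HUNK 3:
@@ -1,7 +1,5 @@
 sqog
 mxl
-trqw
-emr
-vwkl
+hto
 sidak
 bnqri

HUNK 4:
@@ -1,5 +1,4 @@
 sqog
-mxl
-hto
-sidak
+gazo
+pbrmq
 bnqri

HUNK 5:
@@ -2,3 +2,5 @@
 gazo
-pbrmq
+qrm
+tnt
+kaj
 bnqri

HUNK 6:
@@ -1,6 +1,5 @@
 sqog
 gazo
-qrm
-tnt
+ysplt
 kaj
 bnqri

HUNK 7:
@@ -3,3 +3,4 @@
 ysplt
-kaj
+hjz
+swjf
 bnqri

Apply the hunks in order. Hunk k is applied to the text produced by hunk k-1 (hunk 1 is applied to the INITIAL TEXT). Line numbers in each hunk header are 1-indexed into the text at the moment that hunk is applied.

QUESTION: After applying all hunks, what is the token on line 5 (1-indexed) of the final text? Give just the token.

Hunk 1: at line 2 remove [uth,hfi,vjbvd] add [llik,mulq,sidak] -> 6 lines: sqog mxl llik mulq sidak bnqri
Hunk 2: at line 1 remove [llik,mulq] add [trqw,emr,vwkl] -> 7 lines: sqog mxl trqw emr vwkl sidak bnqri
Hunk 3: at line 1 remove [trqw,emr,vwkl] add [hto] -> 5 lines: sqog mxl hto sidak bnqri
Hunk 4: at line 1 remove [mxl,hto,sidak] add [gazo,pbrmq] -> 4 lines: sqog gazo pbrmq bnqri
Hunk 5: at line 2 remove [pbrmq] add [qrm,tnt,kaj] -> 6 lines: sqog gazo qrm tnt kaj bnqri
Hunk 6: at line 1 remove [qrm,tnt] add [ysplt] -> 5 lines: sqog gazo ysplt kaj bnqri
Hunk 7: at line 3 remove [kaj] add [hjz,swjf] -> 6 lines: sqog gazo ysplt hjz swjf bnqri
Final line 5: swjf

Answer: swjf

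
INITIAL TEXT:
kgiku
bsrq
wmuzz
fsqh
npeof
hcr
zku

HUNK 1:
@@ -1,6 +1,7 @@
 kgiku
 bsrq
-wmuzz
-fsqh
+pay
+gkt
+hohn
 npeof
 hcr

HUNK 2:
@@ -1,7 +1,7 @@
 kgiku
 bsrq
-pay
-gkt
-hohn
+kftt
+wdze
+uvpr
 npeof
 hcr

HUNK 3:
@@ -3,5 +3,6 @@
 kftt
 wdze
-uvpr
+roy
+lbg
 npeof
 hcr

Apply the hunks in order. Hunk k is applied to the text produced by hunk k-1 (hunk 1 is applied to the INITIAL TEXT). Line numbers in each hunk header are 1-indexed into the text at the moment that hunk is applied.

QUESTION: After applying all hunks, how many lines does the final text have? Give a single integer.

Answer: 9

Derivation:
Hunk 1: at line 1 remove [wmuzz,fsqh] add [pay,gkt,hohn] -> 8 lines: kgiku bsrq pay gkt hohn npeof hcr zku
Hunk 2: at line 1 remove [pay,gkt,hohn] add [kftt,wdze,uvpr] -> 8 lines: kgiku bsrq kftt wdze uvpr npeof hcr zku
Hunk 3: at line 3 remove [uvpr] add [roy,lbg] -> 9 lines: kgiku bsrq kftt wdze roy lbg npeof hcr zku
Final line count: 9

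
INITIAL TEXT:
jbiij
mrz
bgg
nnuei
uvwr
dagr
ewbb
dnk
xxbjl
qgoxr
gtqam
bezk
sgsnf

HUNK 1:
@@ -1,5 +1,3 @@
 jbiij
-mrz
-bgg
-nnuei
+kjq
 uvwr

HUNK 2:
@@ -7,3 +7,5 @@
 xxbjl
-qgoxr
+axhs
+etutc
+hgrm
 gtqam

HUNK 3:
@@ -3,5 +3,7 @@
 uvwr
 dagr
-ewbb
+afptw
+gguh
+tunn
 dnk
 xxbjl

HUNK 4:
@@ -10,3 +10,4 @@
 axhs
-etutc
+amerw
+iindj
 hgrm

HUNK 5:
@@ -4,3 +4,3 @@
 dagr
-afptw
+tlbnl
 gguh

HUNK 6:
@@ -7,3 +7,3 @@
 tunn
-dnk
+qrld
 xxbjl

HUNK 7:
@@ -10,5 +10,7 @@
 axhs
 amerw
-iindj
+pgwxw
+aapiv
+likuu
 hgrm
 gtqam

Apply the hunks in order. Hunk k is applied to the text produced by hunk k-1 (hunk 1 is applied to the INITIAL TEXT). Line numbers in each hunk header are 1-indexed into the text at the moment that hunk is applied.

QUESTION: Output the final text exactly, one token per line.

Answer: jbiij
kjq
uvwr
dagr
tlbnl
gguh
tunn
qrld
xxbjl
axhs
amerw
pgwxw
aapiv
likuu
hgrm
gtqam
bezk
sgsnf

Derivation:
Hunk 1: at line 1 remove [mrz,bgg,nnuei] add [kjq] -> 11 lines: jbiij kjq uvwr dagr ewbb dnk xxbjl qgoxr gtqam bezk sgsnf
Hunk 2: at line 7 remove [qgoxr] add [axhs,etutc,hgrm] -> 13 lines: jbiij kjq uvwr dagr ewbb dnk xxbjl axhs etutc hgrm gtqam bezk sgsnf
Hunk 3: at line 3 remove [ewbb] add [afptw,gguh,tunn] -> 15 lines: jbiij kjq uvwr dagr afptw gguh tunn dnk xxbjl axhs etutc hgrm gtqam bezk sgsnf
Hunk 4: at line 10 remove [etutc] add [amerw,iindj] -> 16 lines: jbiij kjq uvwr dagr afptw gguh tunn dnk xxbjl axhs amerw iindj hgrm gtqam bezk sgsnf
Hunk 5: at line 4 remove [afptw] add [tlbnl] -> 16 lines: jbiij kjq uvwr dagr tlbnl gguh tunn dnk xxbjl axhs amerw iindj hgrm gtqam bezk sgsnf
Hunk 6: at line 7 remove [dnk] add [qrld] -> 16 lines: jbiij kjq uvwr dagr tlbnl gguh tunn qrld xxbjl axhs amerw iindj hgrm gtqam bezk sgsnf
Hunk 7: at line 10 remove [iindj] add [pgwxw,aapiv,likuu] -> 18 lines: jbiij kjq uvwr dagr tlbnl gguh tunn qrld xxbjl axhs amerw pgwxw aapiv likuu hgrm gtqam bezk sgsnf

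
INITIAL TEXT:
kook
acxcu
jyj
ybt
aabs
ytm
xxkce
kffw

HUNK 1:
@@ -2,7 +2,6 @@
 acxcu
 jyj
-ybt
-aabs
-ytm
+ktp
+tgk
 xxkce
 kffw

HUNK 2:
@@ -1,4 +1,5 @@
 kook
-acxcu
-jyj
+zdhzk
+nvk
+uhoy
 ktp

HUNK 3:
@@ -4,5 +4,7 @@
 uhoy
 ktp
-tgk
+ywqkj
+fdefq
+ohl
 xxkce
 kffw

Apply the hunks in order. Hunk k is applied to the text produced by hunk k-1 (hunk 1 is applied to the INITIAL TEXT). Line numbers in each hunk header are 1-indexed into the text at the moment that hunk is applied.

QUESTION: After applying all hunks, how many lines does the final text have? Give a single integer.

Answer: 10

Derivation:
Hunk 1: at line 2 remove [ybt,aabs,ytm] add [ktp,tgk] -> 7 lines: kook acxcu jyj ktp tgk xxkce kffw
Hunk 2: at line 1 remove [acxcu,jyj] add [zdhzk,nvk,uhoy] -> 8 lines: kook zdhzk nvk uhoy ktp tgk xxkce kffw
Hunk 3: at line 4 remove [tgk] add [ywqkj,fdefq,ohl] -> 10 lines: kook zdhzk nvk uhoy ktp ywqkj fdefq ohl xxkce kffw
Final line count: 10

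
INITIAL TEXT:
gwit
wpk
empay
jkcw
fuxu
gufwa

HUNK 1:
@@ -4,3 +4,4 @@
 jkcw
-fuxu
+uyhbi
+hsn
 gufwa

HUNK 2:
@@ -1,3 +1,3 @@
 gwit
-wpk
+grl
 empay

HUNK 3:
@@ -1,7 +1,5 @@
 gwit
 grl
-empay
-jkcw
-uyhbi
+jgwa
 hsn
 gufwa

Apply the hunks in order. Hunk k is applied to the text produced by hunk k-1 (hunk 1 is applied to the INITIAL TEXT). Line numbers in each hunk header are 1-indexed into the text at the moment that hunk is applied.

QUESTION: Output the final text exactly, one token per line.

Hunk 1: at line 4 remove [fuxu] add [uyhbi,hsn] -> 7 lines: gwit wpk empay jkcw uyhbi hsn gufwa
Hunk 2: at line 1 remove [wpk] add [grl] -> 7 lines: gwit grl empay jkcw uyhbi hsn gufwa
Hunk 3: at line 1 remove [empay,jkcw,uyhbi] add [jgwa] -> 5 lines: gwit grl jgwa hsn gufwa

Answer: gwit
grl
jgwa
hsn
gufwa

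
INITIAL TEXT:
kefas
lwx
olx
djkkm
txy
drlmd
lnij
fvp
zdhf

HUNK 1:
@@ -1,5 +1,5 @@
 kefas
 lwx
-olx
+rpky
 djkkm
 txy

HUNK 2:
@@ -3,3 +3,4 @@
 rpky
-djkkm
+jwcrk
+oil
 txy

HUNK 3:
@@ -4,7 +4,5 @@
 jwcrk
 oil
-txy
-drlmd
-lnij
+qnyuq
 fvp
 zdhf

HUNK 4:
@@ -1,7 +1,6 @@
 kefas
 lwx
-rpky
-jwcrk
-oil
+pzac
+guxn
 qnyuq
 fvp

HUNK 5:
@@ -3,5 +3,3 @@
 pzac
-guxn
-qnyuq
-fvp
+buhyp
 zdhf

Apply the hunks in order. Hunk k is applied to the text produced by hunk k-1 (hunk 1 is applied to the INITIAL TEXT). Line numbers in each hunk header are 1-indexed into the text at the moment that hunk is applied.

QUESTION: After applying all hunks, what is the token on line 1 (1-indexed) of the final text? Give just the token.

Answer: kefas

Derivation:
Hunk 1: at line 1 remove [olx] add [rpky] -> 9 lines: kefas lwx rpky djkkm txy drlmd lnij fvp zdhf
Hunk 2: at line 3 remove [djkkm] add [jwcrk,oil] -> 10 lines: kefas lwx rpky jwcrk oil txy drlmd lnij fvp zdhf
Hunk 3: at line 4 remove [txy,drlmd,lnij] add [qnyuq] -> 8 lines: kefas lwx rpky jwcrk oil qnyuq fvp zdhf
Hunk 4: at line 1 remove [rpky,jwcrk,oil] add [pzac,guxn] -> 7 lines: kefas lwx pzac guxn qnyuq fvp zdhf
Hunk 5: at line 3 remove [guxn,qnyuq,fvp] add [buhyp] -> 5 lines: kefas lwx pzac buhyp zdhf
Final line 1: kefas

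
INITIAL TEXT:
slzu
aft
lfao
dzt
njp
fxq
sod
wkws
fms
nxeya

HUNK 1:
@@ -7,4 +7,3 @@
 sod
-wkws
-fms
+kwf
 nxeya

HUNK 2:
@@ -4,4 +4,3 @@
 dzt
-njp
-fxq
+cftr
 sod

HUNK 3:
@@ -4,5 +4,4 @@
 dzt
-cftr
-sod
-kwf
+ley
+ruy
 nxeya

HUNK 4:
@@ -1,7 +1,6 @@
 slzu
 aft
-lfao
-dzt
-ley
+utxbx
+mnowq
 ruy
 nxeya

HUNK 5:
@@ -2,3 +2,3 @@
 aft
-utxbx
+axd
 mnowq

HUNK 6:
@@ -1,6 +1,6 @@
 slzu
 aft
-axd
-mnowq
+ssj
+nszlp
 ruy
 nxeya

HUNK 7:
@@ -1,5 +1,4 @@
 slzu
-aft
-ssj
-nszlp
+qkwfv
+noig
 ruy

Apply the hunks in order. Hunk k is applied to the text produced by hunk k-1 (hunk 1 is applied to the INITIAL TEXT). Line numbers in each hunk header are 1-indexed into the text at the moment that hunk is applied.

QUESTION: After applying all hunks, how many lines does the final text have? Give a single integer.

Hunk 1: at line 7 remove [wkws,fms] add [kwf] -> 9 lines: slzu aft lfao dzt njp fxq sod kwf nxeya
Hunk 2: at line 4 remove [njp,fxq] add [cftr] -> 8 lines: slzu aft lfao dzt cftr sod kwf nxeya
Hunk 3: at line 4 remove [cftr,sod,kwf] add [ley,ruy] -> 7 lines: slzu aft lfao dzt ley ruy nxeya
Hunk 4: at line 1 remove [lfao,dzt,ley] add [utxbx,mnowq] -> 6 lines: slzu aft utxbx mnowq ruy nxeya
Hunk 5: at line 2 remove [utxbx] add [axd] -> 6 lines: slzu aft axd mnowq ruy nxeya
Hunk 6: at line 1 remove [axd,mnowq] add [ssj,nszlp] -> 6 lines: slzu aft ssj nszlp ruy nxeya
Hunk 7: at line 1 remove [aft,ssj,nszlp] add [qkwfv,noig] -> 5 lines: slzu qkwfv noig ruy nxeya
Final line count: 5

Answer: 5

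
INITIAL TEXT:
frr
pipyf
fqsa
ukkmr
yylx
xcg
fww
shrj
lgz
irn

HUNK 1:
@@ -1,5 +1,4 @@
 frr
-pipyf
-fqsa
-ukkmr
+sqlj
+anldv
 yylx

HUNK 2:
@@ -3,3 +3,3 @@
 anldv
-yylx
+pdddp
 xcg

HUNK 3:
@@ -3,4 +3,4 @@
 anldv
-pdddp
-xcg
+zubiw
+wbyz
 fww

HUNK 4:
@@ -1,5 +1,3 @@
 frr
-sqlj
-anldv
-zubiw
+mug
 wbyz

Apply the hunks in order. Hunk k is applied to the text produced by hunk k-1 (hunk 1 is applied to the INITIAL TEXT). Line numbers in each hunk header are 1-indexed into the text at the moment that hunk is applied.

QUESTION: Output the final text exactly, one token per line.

Answer: frr
mug
wbyz
fww
shrj
lgz
irn

Derivation:
Hunk 1: at line 1 remove [pipyf,fqsa,ukkmr] add [sqlj,anldv] -> 9 lines: frr sqlj anldv yylx xcg fww shrj lgz irn
Hunk 2: at line 3 remove [yylx] add [pdddp] -> 9 lines: frr sqlj anldv pdddp xcg fww shrj lgz irn
Hunk 3: at line 3 remove [pdddp,xcg] add [zubiw,wbyz] -> 9 lines: frr sqlj anldv zubiw wbyz fww shrj lgz irn
Hunk 4: at line 1 remove [sqlj,anldv,zubiw] add [mug] -> 7 lines: frr mug wbyz fww shrj lgz irn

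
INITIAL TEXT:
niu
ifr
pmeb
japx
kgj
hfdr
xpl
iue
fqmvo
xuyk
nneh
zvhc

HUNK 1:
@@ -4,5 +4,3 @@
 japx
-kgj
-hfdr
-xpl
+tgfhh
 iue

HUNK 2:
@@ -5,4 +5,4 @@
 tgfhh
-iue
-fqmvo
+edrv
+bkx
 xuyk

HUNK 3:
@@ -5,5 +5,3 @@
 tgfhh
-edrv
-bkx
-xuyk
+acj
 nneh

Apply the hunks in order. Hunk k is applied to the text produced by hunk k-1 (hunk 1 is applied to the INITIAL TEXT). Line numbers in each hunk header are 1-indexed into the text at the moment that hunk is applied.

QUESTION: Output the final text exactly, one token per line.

Answer: niu
ifr
pmeb
japx
tgfhh
acj
nneh
zvhc

Derivation:
Hunk 1: at line 4 remove [kgj,hfdr,xpl] add [tgfhh] -> 10 lines: niu ifr pmeb japx tgfhh iue fqmvo xuyk nneh zvhc
Hunk 2: at line 5 remove [iue,fqmvo] add [edrv,bkx] -> 10 lines: niu ifr pmeb japx tgfhh edrv bkx xuyk nneh zvhc
Hunk 3: at line 5 remove [edrv,bkx,xuyk] add [acj] -> 8 lines: niu ifr pmeb japx tgfhh acj nneh zvhc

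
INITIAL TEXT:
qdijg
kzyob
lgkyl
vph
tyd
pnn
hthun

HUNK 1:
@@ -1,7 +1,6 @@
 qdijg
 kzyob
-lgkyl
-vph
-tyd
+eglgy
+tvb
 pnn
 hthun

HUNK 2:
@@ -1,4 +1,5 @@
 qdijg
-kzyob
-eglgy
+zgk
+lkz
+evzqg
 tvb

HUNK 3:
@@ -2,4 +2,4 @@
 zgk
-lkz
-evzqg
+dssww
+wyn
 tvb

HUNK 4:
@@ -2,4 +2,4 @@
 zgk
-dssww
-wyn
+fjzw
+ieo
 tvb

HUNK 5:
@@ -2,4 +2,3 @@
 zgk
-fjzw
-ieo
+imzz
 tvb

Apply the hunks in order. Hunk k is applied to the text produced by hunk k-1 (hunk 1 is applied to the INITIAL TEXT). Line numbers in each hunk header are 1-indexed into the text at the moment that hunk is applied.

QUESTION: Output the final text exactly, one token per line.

Hunk 1: at line 1 remove [lgkyl,vph,tyd] add [eglgy,tvb] -> 6 lines: qdijg kzyob eglgy tvb pnn hthun
Hunk 2: at line 1 remove [kzyob,eglgy] add [zgk,lkz,evzqg] -> 7 lines: qdijg zgk lkz evzqg tvb pnn hthun
Hunk 3: at line 2 remove [lkz,evzqg] add [dssww,wyn] -> 7 lines: qdijg zgk dssww wyn tvb pnn hthun
Hunk 4: at line 2 remove [dssww,wyn] add [fjzw,ieo] -> 7 lines: qdijg zgk fjzw ieo tvb pnn hthun
Hunk 5: at line 2 remove [fjzw,ieo] add [imzz] -> 6 lines: qdijg zgk imzz tvb pnn hthun

Answer: qdijg
zgk
imzz
tvb
pnn
hthun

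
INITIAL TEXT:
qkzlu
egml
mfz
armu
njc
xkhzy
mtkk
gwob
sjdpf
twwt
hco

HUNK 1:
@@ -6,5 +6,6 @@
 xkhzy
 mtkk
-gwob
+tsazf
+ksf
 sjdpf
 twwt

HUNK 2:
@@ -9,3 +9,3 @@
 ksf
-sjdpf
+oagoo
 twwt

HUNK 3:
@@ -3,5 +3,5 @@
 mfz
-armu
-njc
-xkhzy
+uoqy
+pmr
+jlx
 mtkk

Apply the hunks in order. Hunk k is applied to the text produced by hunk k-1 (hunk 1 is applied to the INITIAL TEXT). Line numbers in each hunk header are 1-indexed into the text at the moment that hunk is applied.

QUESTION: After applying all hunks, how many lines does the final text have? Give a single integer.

Answer: 12

Derivation:
Hunk 1: at line 6 remove [gwob] add [tsazf,ksf] -> 12 lines: qkzlu egml mfz armu njc xkhzy mtkk tsazf ksf sjdpf twwt hco
Hunk 2: at line 9 remove [sjdpf] add [oagoo] -> 12 lines: qkzlu egml mfz armu njc xkhzy mtkk tsazf ksf oagoo twwt hco
Hunk 3: at line 3 remove [armu,njc,xkhzy] add [uoqy,pmr,jlx] -> 12 lines: qkzlu egml mfz uoqy pmr jlx mtkk tsazf ksf oagoo twwt hco
Final line count: 12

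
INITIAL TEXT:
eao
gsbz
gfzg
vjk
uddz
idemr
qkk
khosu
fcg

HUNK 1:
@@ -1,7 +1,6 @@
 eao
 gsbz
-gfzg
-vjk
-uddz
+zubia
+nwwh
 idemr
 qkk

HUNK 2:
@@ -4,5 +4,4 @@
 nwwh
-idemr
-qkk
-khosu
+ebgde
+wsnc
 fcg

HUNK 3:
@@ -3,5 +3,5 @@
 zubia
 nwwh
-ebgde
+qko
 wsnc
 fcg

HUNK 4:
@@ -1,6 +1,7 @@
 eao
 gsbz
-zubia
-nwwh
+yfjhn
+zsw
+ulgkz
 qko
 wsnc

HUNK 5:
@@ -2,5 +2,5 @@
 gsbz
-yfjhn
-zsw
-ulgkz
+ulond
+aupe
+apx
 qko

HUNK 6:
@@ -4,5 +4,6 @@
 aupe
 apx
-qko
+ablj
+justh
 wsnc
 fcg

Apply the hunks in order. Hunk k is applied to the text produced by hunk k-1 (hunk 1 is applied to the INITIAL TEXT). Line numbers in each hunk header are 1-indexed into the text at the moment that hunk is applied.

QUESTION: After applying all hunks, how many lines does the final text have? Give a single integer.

Answer: 9

Derivation:
Hunk 1: at line 1 remove [gfzg,vjk,uddz] add [zubia,nwwh] -> 8 lines: eao gsbz zubia nwwh idemr qkk khosu fcg
Hunk 2: at line 4 remove [idemr,qkk,khosu] add [ebgde,wsnc] -> 7 lines: eao gsbz zubia nwwh ebgde wsnc fcg
Hunk 3: at line 3 remove [ebgde] add [qko] -> 7 lines: eao gsbz zubia nwwh qko wsnc fcg
Hunk 4: at line 1 remove [zubia,nwwh] add [yfjhn,zsw,ulgkz] -> 8 lines: eao gsbz yfjhn zsw ulgkz qko wsnc fcg
Hunk 5: at line 2 remove [yfjhn,zsw,ulgkz] add [ulond,aupe,apx] -> 8 lines: eao gsbz ulond aupe apx qko wsnc fcg
Hunk 6: at line 4 remove [qko] add [ablj,justh] -> 9 lines: eao gsbz ulond aupe apx ablj justh wsnc fcg
Final line count: 9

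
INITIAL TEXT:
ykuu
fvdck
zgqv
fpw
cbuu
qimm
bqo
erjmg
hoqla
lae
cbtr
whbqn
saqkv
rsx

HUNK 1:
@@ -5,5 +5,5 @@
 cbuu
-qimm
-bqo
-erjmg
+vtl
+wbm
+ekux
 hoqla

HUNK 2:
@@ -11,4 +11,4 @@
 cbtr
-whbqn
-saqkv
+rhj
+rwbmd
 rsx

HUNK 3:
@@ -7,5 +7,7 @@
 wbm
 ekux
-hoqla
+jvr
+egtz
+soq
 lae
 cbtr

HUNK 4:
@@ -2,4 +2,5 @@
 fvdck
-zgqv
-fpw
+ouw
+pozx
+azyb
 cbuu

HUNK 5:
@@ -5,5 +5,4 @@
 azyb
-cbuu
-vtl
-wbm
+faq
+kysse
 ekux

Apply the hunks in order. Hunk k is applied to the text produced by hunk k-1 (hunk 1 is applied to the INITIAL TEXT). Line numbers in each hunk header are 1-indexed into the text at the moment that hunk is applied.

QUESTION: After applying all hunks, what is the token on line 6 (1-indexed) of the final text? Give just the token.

Hunk 1: at line 5 remove [qimm,bqo,erjmg] add [vtl,wbm,ekux] -> 14 lines: ykuu fvdck zgqv fpw cbuu vtl wbm ekux hoqla lae cbtr whbqn saqkv rsx
Hunk 2: at line 11 remove [whbqn,saqkv] add [rhj,rwbmd] -> 14 lines: ykuu fvdck zgqv fpw cbuu vtl wbm ekux hoqla lae cbtr rhj rwbmd rsx
Hunk 3: at line 7 remove [hoqla] add [jvr,egtz,soq] -> 16 lines: ykuu fvdck zgqv fpw cbuu vtl wbm ekux jvr egtz soq lae cbtr rhj rwbmd rsx
Hunk 4: at line 2 remove [zgqv,fpw] add [ouw,pozx,azyb] -> 17 lines: ykuu fvdck ouw pozx azyb cbuu vtl wbm ekux jvr egtz soq lae cbtr rhj rwbmd rsx
Hunk 5: at line 5 remove [cbuu,vtl,wbm] add [faq,kysse] -> 16 lines: ykuu fvdck ouw pozx azyb faq kysse ekux jvr egtz soq lae cbtr rhj rwbmd rsx
Final line 6: faq

Answer: faq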